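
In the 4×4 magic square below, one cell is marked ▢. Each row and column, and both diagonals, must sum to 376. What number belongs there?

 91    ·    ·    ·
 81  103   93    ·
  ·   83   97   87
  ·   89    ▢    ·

Using row 2: 81 + 103 + 93 + ? → (2,4) = 376 − 277 = 99.
From row 3, 376 − (83 + 97 + 87) gives (3,1) = 109.
Column 1 must total 376; the given cells sum to 281, so (4,1) = 95.
Using column 2: 103 + 83 + 89 + ? → (1,2) = 376 − 275 = 101.
From main diagonal, 376 − (91 + 103 + 97) gives (4,4) = 85.
The remaining cell in anti-diagonal is (1,4) = 376 − 271 = 105.
Row 1 needs 376; the known cells sum to 297, so (1,3) = 79.
Row 4: 95 + 89 + 85 + ? = 376, so (4,3) = 107.

107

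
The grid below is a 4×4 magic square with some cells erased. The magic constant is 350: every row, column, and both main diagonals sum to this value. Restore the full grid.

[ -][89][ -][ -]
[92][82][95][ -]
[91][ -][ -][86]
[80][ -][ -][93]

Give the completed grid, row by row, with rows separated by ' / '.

87 89 84 90 / 92 82 95 81 / 91 85 88 86 / 80 94 83 93

From row 2, 350 − (92 + 82 + 95) gives (2,4) = 81.
Using column 1: 92 + 91 + 80 + ? → (1,1) = 350 − 263 = 87.
Column 4 needs 350; the known cells sum to 260, so (1,4) = 90.
Using main diagonal: 87 + 82 + 93 + ? → (3,3) = 350 − 262 = 88.
From anti-diagonal, 350 − (90 + 95 + 80) gives (3,2) = 85.
The remaining cell in row 1 is (1,3) = 350 − 266 = 84.
From column 2, 350 − (89 + 82 + 85) gives (4,2) = 94.
The remaining cell in column 3 is (4,3) = 350 − 267 = 83.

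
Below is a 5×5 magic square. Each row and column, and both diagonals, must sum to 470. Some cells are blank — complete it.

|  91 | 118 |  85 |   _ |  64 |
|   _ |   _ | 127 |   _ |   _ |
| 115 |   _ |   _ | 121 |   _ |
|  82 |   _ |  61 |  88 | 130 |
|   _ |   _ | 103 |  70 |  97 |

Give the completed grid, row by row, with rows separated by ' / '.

Row 1 must total 470; the given cells sum to 358, so (1,4) = 112.
Row 4 needs 470; the known cells sum to 361, so (4,2) = 109.
Using column 3: 85 + 127 + 61 + 103 + ? → (3,3) = 470 − 376 = 94.
Column 4 needs 470; the known cells sum to 391, so (2,4) = 79.
Main diagonal: 91 + 94 + 88 + 97 + ? = 470, so (2,2) = 100.
Using anti-diagonal: 64 + 79 + 94 + 109 + ? → (5,1) = 470 − 346 = 124.
Row 5 needs 470; the known cells sum to 394, so (5,2) = 76.
Using column 1: 91 + 115 + 82 + 124 + ? → (2,1) = 470 − 412 = 58.
Column 2 must total 470; the given cells sum to 403, so (3,2) = 67.
From row 2, 470 − (58 + 100 + 127 + 79) gives (2,5) = 106.
Row 3: 115 + 67 + 94 + 121 + ? = 470, so (3,5) = 73.

91 118 85 112 64 / 58 100 127 79 106 / 115 67 94 121 73 / 82 109 61 88 130 / 124 76 103 70 97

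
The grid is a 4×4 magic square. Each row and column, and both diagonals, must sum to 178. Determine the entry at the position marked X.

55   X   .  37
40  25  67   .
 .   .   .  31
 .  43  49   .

Using row 2: 40 + 25 + 67 + ? → (2,4) = 178 − 132 = 46.
Column 4: 37 + 46 + 31 + ? = 178, so (4,4) = 64.
Main diagonal: 55 + 25 + 64 + ? = 178, so (3,3) = 34.
Using row 4: 43 + 49 + 64 + ? → (4,1) = 178 − 156 = 22.
Using column 1: 55 + 40 + 22 + ? → (3,1) = 178 − 117 = 61.
Column 3: 67 + 34 + 49 + ? = 178, so (1,3) = 28.
Anti-diagonal must total 178; the given cells sum to 126, so (3,2) = 52.
Row 1 needs 178; the known cells sum to 120, so (1,2) = 58.

58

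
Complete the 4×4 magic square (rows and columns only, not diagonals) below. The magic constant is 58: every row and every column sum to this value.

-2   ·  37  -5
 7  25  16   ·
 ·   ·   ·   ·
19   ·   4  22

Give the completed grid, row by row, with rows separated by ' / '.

-2 28 37 -5 / 7 25 16 10 / 34 -8 1 31 / 19 13 4 22

Row 1 must total 58; the given cells sum to 30, so (1,2) = 28.
The remaining cell in row 2 is (2,4) = 58 − 48 = 10.
Row 4 needs 58; the known cells sum to 45, so (4,2) = 13.
Using column 1: -2 + 7 + 19 + ? → (3,1) = 58 − 24 = 34.
Using column 2: 28 + 25 + 13 + ? → (3,2) = 58 − 66 = -8.
Column 3 must total 58; the given cells sum to 57, so (3,3) = 1.
The remaining cell in column 4 is (3,4) = 58 − 27 = 31.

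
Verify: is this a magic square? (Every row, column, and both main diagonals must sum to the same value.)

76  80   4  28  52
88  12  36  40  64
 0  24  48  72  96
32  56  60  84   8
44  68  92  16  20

Yes

Row 1: 76 + 80 + 4 + 28 + 52 = 240.
Row 2: 88 + 12 + 36 + 40 + 64 = 240.
Row 3: 0 + 24 + 48 + 72 + 96 = 240.
Row 4: 32 + 56 + 60 + 84 + 8 = 240.
Row 5: 44 + 68 + 92 + 16 + 20 = 240.
Column 1: 76 + 88 + 0 + 32 + 44 = 240.
Column 2: 80 + 12 + 24 + 56 + 68 = 240.
Column 3: 4 + 36 + 48 + 60 + 92 = 240.
Column 4: 28 + 40 + 72 + 84 + 16 = 240.
Column 5: 52 + 64 + 96 + 8 + 20 = 240.
Main diagonal: 76 + 12 + 48 + 84 + 20 = 240.
Anti-diagonal: 52 + 40 + 48 + 56 + 44 = 240.
All lines sum to 240.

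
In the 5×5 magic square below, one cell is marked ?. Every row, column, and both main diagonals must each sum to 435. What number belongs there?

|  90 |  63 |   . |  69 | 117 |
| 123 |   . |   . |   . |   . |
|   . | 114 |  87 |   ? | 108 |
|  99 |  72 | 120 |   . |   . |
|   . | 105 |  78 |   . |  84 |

60

Using row 1: 90 + 63 + 69 + 117 + ? → (1,3) = 435 − 339 = 96.
Column 2 needs 435; the known cells sum to 354, so (2,2) = 81.
From column 3, 435 − (96 + 87 + 120 + 78) gives (2,3) = 54.
The remaining cell in main diagonal is (4,4) = 435 − 342 = 93.
Using row 4: 99 + 72 + 120 + 93 + ? → (4,5) = 435 − 384 = 51.
Using column 5: 117 + 108 + 51 + 84 + ? → (2,5) = 435 − 360 = 75.
Using row 2: 123 + 81 + 54 + 75 + ? → (2,4) = 435 − 333 = 102.
From anti-diagonal, 435 − (117 + 102 + 87 + 72) gives (5,1) = 57.
The remaining cell in row 5 is (5,4) = 435 − 324 = 111.
From column 1, 435 − (90 + 123 + 99 + 57) gives (3,1) = 66.
From column 4, 435 − (69 + 102 + 93 + 111) gives (3,4) = 60.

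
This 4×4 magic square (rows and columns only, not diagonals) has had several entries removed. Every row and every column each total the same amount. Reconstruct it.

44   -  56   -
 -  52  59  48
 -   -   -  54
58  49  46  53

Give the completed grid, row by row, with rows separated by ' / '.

44 55 56 51 / 47 52 59 48 / 57 50 45 54 / 58 49 46 53

Row 4 is already complete: 58 + 49 + 46 + 53 = 206, so that is the magic constant.
Using row 2: 52 + 59 + 48 + ? → (2,1) = 206 − 159 = 47.
Column 1: 44 + 47 + 58 + ? = 206, so (3,1) = 57.
Column 3: 56 + 59 + 46 + ? = 206, so (3,3) = 45.
From column 4, 206 − (48 + 54 + 53) gives (1,4) = 51.
Row 1 must total 206; the given cells sum to 151, so (1,2) = 55.
Row 3 needs 206; the known cells sum to 156, so (3,2) = 50.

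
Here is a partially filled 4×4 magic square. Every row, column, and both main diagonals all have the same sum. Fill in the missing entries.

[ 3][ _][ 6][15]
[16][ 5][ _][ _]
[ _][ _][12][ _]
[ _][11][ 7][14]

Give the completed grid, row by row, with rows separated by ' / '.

Main diagonal is already complete: 3 + 5 + 12 + 14 = 34, so that is the magic constant.
Using row 1: 3 + 6 + 15 + ? → (1,2) = 34 − 24 = 10.
Row 4: 11 + 7 + 14 + ? = 34, so (4,1) = 2.
Column 1 must total 34; the given cells sum to 21, so (3,1) = 13.
Column 2 must total 34; the given cells sum to 26, so (3,2) = 8.
Column 3: 6 + 12 + 7 + ? = 34, so (2,3) = 9.
Row 2 must total 34; the given cells sum to 30, so (2,4) = 4.
Row 3: 13 + 8 + 12 + ? = 34, so (3,4) = 1.

3 10 6 15 / 16 5 9 4 / 13 8 12 1 / 2 11 7 14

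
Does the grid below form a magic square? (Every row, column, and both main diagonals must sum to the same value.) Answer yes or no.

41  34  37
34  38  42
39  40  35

No — row 1 sums to 112 but anti-diagonal sums to 114.

Row 1: 41 + 34 + 37 = 112.
Row 2: 34 + 38 + 42 = 114.
Row 3: 39 + 40 + 35 = 114.
Column 1: 41 + 34 + 39 = 114.
Column 2: 34 + 38 + 40 = 112.
Column 3: 37 + 42 + 35 = 114.
Main diagonal: 41 + 38 + 35 = 114.
Anti-diagonal: 37 + 38 + 39 = 114.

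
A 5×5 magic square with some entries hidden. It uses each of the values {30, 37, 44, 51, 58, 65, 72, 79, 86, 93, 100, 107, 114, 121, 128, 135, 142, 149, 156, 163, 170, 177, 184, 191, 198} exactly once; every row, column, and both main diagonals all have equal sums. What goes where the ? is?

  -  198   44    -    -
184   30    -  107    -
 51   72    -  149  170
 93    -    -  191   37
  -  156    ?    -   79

177

The 25 entries sum to 2850, so each line sums to 2850/5 = 570.
Row 3 needs 570; the known cells sum to 442, so (3,3) = 128.
Using column 2: 198 + 30 + 72 + 156 + ? → (4,2) = 570 − 456 = 114.
From main diagonal, 570 − (30 + 128 + 191 + 79) gives (1,1) = 142.
From row 4, 570 − (93 + 114 + 191 + 37) gives (4,3) = 135.
From column 1, 570 − (142 + 184 + 51 + 93) gives (5,1) = 100.
Anti-diagonal must total 570; the given cells sum to 449, so (1,5) = 121.
Row 1 must total 570; the given cells sum to 505, so (1,4) = 65.
From column 4, 570 − (65 + 107 + 149 + 191) gives (5,4) = 58.
Using column 5: 121 + 170 + 37 + 79 + ? → (2,5) = 570 − 407 = 163.
Using row 2: 184 + 30 + 107 + 163 + ? → (2,3) = 570 − 484 = 86.
The remaining cell in row 5 is (5,3) = 570 − 393 = 177.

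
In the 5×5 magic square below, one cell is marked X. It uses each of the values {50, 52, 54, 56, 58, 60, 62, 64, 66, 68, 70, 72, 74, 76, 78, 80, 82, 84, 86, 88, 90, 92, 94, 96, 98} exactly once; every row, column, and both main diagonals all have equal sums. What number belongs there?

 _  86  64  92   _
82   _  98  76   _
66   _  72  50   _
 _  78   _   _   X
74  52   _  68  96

The 25 entries sum to 1850, so each line sums to 1850/5 = 370.
Row 5 must total 370; the given cells sum to 290, so (5,3) = 80.
Column 3: 64 + 98 + 72 + 80 + ? = 370, so (4,3) = 56.
From column 4, 370 − (92 + 76 + 50 + 68) gives (4,4) = 84.
Anti-diagonal: 76 + 72 + 78 + 74 + ? = 370, so (1,5) = 70.
Using row 1: 86 + 64 + 92 + 70 + ? → (1,1) = 370 − 312 = 58.
Column 1 must total 370; the given cells sum to 280, so (4,1) = 90.
Main diagonal needs 370; the known cells sum to 310, so (2,2) = 60.
Row 2: 82 + 60 + 98 + 76 + ? = 370, so (2,5) = 54.
Row 4 must total 370; the given cells sum to 308, so (4,5) = 62.

62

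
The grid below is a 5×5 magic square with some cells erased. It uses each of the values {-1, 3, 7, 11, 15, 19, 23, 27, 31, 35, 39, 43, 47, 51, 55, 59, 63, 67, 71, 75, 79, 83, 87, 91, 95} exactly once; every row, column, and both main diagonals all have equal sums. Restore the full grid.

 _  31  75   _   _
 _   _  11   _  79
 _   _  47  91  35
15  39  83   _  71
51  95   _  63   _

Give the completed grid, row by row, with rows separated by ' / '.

The 25 entries sum to 1175, so each line sums to 1175/5 = 235.
Row 4: 15 + 39 + 83 + 71 + ? = 235, so (4,4) = 27.
Column 3 must total 235; the given cells sum to 216, so (5,3) = 19.
From row 5, 235 − (51 + 95 + 19 + 63) gives (5,5) = 7.
Column 5 needs 235; the known cells sum to 192, so (1,5) = 43.
Anti-diagonal needs 235; the known cells sum to 180, so (2,4) = 55.
Column 4: 55 + 91 + 27 + 63 + ? = 235, so (1,4) = -1.
Row 1: 31 + 75 + (-1) + 43 + ? = 235, so (1,1) = 87.
Main diagonal needs 235; the known cells sum to 168, so (2,2) = 67.
Row 2: 67 + 11 + 55 + 79 + ? = 235, so (2,1) = 23.
The remaining cell in column 1 is (3,1) = 235 − 176 = 59.
Using column 2: 31 + 67 + 39 + 95 + ? → (3,2) = 235 − 232 = 3.

87 31 75 -1 43 / 23 67 11 55 79 / 59 3 47 91 35 / 15 39 83 27 71 / 51 95 19 63 7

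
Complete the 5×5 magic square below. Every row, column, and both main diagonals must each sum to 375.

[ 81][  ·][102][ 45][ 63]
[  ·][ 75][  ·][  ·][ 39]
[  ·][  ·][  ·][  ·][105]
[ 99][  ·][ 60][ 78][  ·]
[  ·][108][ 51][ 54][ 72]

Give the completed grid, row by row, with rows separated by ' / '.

81 84 102 45 63 / 57 75 93 111 39 / 48 66 69 87 105 / 99 42 60 78 96 / 90 108 51 54 72

Row 1: 81 + 102 + 45 + 63 + ? = 375, so (1,2) = 84.
Row 5 must total 375; the given cells sum to 285, so (5,1) = 90.
Using column 5: 63 + 39 + 105 + 72 + ? → (4,5) = 375 − 279 = 96.
Main diagonal: 81 + 75 + 78 + 72 + ? = 375, so (3,3) = 69.
The remaining cell in row 4 is (4,2) = 375 − 333 = 42.
Using column 2: 84 + 75 + 42 + 108 + ? → (3,2) = 375 − 309 = 66.
From column 3, 375 − (102 + 69 + 60 + 51) gives (2,3) = 93.
Anti-diagonal must total 375; the given cells sum to 264, so (2,4) = 111.
Row 2: 75 + 93 + 111 + 39 + ? = 375, so (2,1) = 57.
The remaining cell in column 1 is (3,1) = 375 − 327 = 48.
Column 4 must total 375; the given cells sum to 288, so (3,4) = 87.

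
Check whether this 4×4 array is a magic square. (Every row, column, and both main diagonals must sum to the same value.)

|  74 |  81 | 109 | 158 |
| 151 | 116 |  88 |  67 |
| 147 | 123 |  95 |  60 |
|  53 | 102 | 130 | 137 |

Row 1: 74 + 81 + 109 + 158 = 422.
Row 2: 151 + 116 + 88 + 67 = 422.
Row 3: 147 + 123 + 95 + 60 = 425.
Row 4: 53 + 102 + 130 + 137 = 422.
Column 1: 74 + 151 + 147 + 53 = 425.
Column 2: 81 + 116 + 123 + 102 = 422.
Column 3: 109 + 88 + 95 + 130 = 422.
Column 4: 158 + 67 + 60 + 137 = 422.
Main diagonal: 74 + 116 + 95 + 137 = 422.
Anti-diagonal: 158 + 88 + 123 + 53 = 422.

No — column 2 sums to 422 but column 1 sums to 425.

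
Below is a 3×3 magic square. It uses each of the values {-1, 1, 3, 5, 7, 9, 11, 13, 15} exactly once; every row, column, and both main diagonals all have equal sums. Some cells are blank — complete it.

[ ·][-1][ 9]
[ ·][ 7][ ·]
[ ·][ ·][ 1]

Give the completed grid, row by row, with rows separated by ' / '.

The 9 entries sum to 63, so each line sums to 63/3 = 21.
Row 1 must total 21; the given cells sum to 8, so (1,1) = 13.
Using column 2: -1 + 7 + ? → (3,2) = 21 − 6 = 15.
Column 3 must total 21; the given cells sum to 10, so (2,3) = 11.
From anti-diagonal, 21 − (9 + 7) gives (3,1) = 5.
Row 2 needs 21; the known cells sum to 18, so (2,1) = 3.

13 -1 9 / 3 7 11 / 5 15 1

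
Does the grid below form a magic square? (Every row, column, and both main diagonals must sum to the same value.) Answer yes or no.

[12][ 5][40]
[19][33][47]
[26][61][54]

No — column 2 sums to 99 but row 1 sums to 57.

Row 1: 12 + 5 + 40 = 57.
Row 2: 19 + 33 + 47 = 99.
Row 3: 26 + 61 + 54 = 141.
Column 1: 12 + 19 + 26 = 57.
Column 2: 5 + 33 + 61 = 99.
Column 3: 40 + 47 + 54 = 141.
Main diagonal: 12 + 33 + 54 = 99.
Anti-diagonal: 40 + 33 + 26 = 99.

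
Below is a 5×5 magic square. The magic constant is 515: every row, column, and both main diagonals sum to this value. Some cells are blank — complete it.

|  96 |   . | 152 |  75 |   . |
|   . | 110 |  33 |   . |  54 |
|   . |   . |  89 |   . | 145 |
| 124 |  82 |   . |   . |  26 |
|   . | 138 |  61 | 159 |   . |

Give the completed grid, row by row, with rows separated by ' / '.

96 19 152 75 173 / 187 110 33 131 54 / 68 166 89 47 145 / 124 82 180 103 26 / 40 138 61 159 117

Column 3 must total 515; the given cells sum to 335, so (4,3) = 180.
Using row 4: 124 + 82 + 180 + 26 + ? → (4,4) = 515 − 412 = 103.
Main diagonal: 96 + 110 + 89 + 103 + ? = 515, so (5,5) = 117.
The remaining cell in row 5 is (5,1) = 515 − 475 = 40.
Column 5: 54 + 145 + 26 + 117 + ? = 515, so (1,5) = 173.
Anti-diagonal: 173 + 89 + 82 + 40 + ? = 515, so (2,4) = 131.
Row 1 needs 515; the known cells sum to 496, so (1,2) = 19.
The remaining cell in row 2 is (2,1) = 515 − 328 = 187.
Using column 1: 96 + 187 + 124 + 40 + ? → (3,1) = 515 − 447 = 68.
The remaining cell in column 2 is (3,2) = 515 − 349 = 166.
Column 4: 75 + 131 + 103 + 159 + ? = 515, so (3,4) = 47.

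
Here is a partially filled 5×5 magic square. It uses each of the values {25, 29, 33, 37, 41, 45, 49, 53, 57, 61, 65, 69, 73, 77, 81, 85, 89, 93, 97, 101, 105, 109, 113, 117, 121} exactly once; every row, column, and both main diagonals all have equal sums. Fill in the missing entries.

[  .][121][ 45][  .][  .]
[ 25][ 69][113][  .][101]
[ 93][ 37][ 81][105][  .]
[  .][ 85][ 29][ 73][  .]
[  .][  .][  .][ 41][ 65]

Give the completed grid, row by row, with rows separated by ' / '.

The 25 entries sum to 1825, so each line sums to 1825/5 = 365.
Row 2: 25 + 69 + 113 + 101 + ? = 365, so (2,4) = 57.
The remaining cell in row 3 is (3,5) = 365 − 316 = 49.
The remaining cell in column 2 is (5,2) = 365 − 312 = 53.
The remaining cell in column 3 is (5,3) = 365 − 268 = 97.
From column 4, 365 − (57 + 105 + 73 + 41) gives (1,4) = 89.
Using main diagonal: 69 + 81 + 73 + 65 + ? → (1,1) = 365 − 288 = 77.
Row 1 must total 365; the given cells sum to 332, so (1,5) = 33.
The remaining cell in row 5 is (5,1) = 365 − 256 = 109.
The remaining cell in column 1 is (4,1) = 365 − 304 = 61.
Column 5: 33 + 101 + 49 + 65 + ? = 365, so (4,5) = 117.

77 121 45 89 33 / 25 69 113 57 101 / 93 37 81 105 49 / 61 85 29 73 117 / 109 53 97 41 65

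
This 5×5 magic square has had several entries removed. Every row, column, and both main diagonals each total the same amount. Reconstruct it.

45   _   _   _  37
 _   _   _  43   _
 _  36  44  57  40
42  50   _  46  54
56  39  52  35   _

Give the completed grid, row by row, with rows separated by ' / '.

Anti-diagonal is already complete: 37 + 43 + 44 + 50 + 56 = 230, so that is the magic constant.
From row 3, 230 − (36 + 44 + 57 + 40) gives (3,1) = 53.
From row 4, 230 − (42 + 50 + 46 + 54) gives (4,3) = 38.
Row 5 must total 230; the given cells sum to 182, so (5,5) = 48.
Using column 1: 45 + 53 + 42 + 56 + ? → (2,1) = 230 − 196 = 34.
Using column 4: 43 + 57 + 46 + 35 + ? → (1,4) = 230 − 181 = 49.
The remaining cell in column 5 is (2,5) = 230 − 179 = 51.
The remaining cell in main diagonal is (2,2) = 230 − 183 = 47.
Row 2 must total 230; the given cells sum to 175, so (2,3) = 55.
Column 2 must total 230; the given cells sum to 172, so (1,2) = 58.
Column 3 must total 230; the given cells sum to 189, so (1,3) = 41.

45 58 41 49 37 / 34 47 55 43 51 / 53 36 44 57 40 / 42 50 38 46 54 / 56 39 52 35 48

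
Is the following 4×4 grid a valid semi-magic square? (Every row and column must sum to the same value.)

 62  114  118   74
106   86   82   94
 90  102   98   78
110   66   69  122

No — column 3 sums to 367 but column 2 sums to 368.

Row 1: 62 + 114 + 118 + 74 = 368.
Row 2: 106 + 86 + 82 + 94 = 368.
Row 3: 90 + 102 + 98 + 78 = 368.
Row 4: 110 + 66 + 69 + 122 = 367.
Column 1: 62 + 106 + 90 + 110 = 368.
Column 2: 114 + 86 + 102 + 66 = 368.
Column 3: 118 + 82 + 98 + 69 = 367.
Column 4: 74 + 94 + 78 + 122 = 368.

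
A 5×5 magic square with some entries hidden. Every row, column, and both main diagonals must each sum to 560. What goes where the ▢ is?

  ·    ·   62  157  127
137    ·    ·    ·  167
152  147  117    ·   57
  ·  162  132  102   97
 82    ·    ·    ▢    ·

142

Row 3 needs 560; the known cells sum to 473, so (3,4) = 87.
The remaining cell in row 4 is (4,1) = 560 − 493 = 67.
Column 1: 137 + 152 + 67 + 82 + ? = 560, so (1,1) = 122.
Column 5 needs 560; the known cells sum to 448, so (5,5) = 112.
Using main diagonal: 122 + 117 + 102 + 112 + ? → (2,2) = 560 − 453 = 107.
The remaining cell in anti-diagonal is (2,4) = 560 − 488 = 72.
From row 1, 560 − (122 + 62 + 157 + 127) gives (1,2) = 92.
Row 2: 137 + 107 + 72 + 167 + ? = 560, so (2,3) = 77.
From column 2, 560 − (92 + 107 + 147 + 162) gives (5,2) = 52.
The remaining cell in column 3 is (5,3) = 560 − 388 = 172.
The remaining cell in column 4 is (5,4) = 560 − 418 = 142.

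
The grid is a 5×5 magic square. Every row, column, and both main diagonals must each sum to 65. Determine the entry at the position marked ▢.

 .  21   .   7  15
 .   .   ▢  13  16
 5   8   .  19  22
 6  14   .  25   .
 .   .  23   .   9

10

From row 3, 65 − (5 + 8 + 19 + 22) gives (3,3) = 11.
Column 4 needs 65; the known cells sum to 64, so (5,4) = 1.
From column 5, 65 − (15 + 16 + 22 + 9) gives (4,5) = 3.
The remaining cell in anti-diagonal is (5,1) = 65 − 53 = 12.
Row 4 needs 65; the known cells sum to 48, so (4,3) = 17.
Row 5: 12 + 23 + 1 + 9 + ? = 65, so (5,2) = 20.
Column 2 needs 65; the known cells sum to 63, so (2,2) = 2.
The remaining cell in main diagonal is (1,1) = 65 − 47 = 18.
Row 1: 18 + 21 + 7 + 15 + ? = 65, so (1,3) = 4.
Column 1 needs 65; the known cells sum to 41, so (2,1) = 24.
The remaining cell in column 3 is (2,3) = 65 − 55 = 10.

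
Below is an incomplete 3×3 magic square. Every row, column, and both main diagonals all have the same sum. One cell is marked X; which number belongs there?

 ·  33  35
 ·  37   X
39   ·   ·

Anti-diagonal is complete and sums to 111; that is the magic constant.
From row 1, 111 − (33 + 35) gives (1,1) = 43.
Column 1 needs 111; the known cells sum to 82, so (2,1) = 29.
Column 2: 33 + 37 + ? = 111, so (3,2) = 41.
Main diagonal: 43 + 37 + ? = 111, so (3,3) = 31.
Row 2: 29 + 37 + ? = 111, so (2,3) = 45.

45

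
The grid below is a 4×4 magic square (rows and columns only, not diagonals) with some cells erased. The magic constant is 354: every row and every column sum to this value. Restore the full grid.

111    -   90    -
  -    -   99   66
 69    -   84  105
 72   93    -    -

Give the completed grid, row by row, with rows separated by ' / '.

111 78 90 75 / 102 87 99 66 / 69 96 84 105 / 72 93 81 108

Row 3 must total 354; the given cells sum to 258, so (3,2) = 96.
Column 1 must total 354; the given cells sum to 252, so (2,1) = 102.
Column 3 needs 354; the known cells sum to 273, so (4,3) = 81.
The remaining cell in row 2 is (2,2) = 354 − 267 = 87.
Row 4 needs 354; the known cells sum to 246, so (4,4) = 108.
Column 2 must total 354; the given cells sum to 276, so (1,2) = 78.
Column 4: 66 + 105 + 108 + ? = 354, so (1,4) = 75.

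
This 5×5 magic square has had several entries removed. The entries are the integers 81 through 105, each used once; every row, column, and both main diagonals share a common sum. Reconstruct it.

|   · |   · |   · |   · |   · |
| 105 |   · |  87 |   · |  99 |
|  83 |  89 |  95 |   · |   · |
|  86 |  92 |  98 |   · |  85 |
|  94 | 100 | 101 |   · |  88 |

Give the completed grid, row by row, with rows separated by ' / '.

The entries are 81 through 105, which sum to 2325, so each line sums to 2325/5 = 465.
Row 4 must total 465; the given cells sum to 361, so (4,4) = 104.
Row 5 needs 465; the known cells sum to 383, so (5,4) = 82.
Column 1: 105 + 83 + 86 + 94 + ? = 465, so (1,1) = 97.
Column 3 must total 465; the given cells sum to 381, so (1,3) = 84.
The remaining cell in main diagonal is (2,2) = 465 − 384 = 81.
Row 2 must total 465; the given cells sum to 372, so (2,4) = 93.
Column 2: 81 + 89 + 92 + 100 + ? = 465, so (1,2) = 103.
The remaining cell in anti-diagonal is (1,5) = 465 − 374 = 91.
Using row 1: 97 + 103 + 84 + 91 + ? → (1,4) = 465 − 375 = 90.
Column 4: 90 + 93 + 104 + 82 + ? = 465, so (3,4) = 96.
Using column 5: 91 + 99 + 85 + 88 + ? → (3,5) = 465 − 363 = 102.

97 103 84 90 91 / 105 81 87 93 99 / 83 89 95 96 102 / 86 92 98 104 85 / 94 100 101 82 88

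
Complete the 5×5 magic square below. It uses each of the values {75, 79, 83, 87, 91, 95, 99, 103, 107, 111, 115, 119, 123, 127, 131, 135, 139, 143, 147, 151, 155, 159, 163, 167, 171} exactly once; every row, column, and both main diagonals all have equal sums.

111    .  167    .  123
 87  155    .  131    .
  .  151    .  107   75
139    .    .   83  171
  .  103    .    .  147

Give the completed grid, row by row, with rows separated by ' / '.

111 79 167 135 123 / 87 155 143 131 99 / 163 151 119 107 75 / 139 127 95 83 171 / 115 103 91 159 147

The 25 entries sum to 3075, so each line sums to 3075/5 = 615.
The remaining cell in column 5 is (2,5) = 615 − 516 = 99.
From main diagonal, 615 − (111 + 155 + 83 + 147) gives (3,3) = 119.
Row 2: 87 + 155 + 131 + 99 + ? = 615, so (2,3) = 143.
From row 3, 615 − (151 + 119 + 107 + 75) gives (3,1) = 163.
Column 1: 111 + 87 + 163 + 139 + ? = 615, so (5,1) = 115.
Using anti-diagonal: 123 + 131 + 119 + 115 + ? → (4,2) = 615 − 488 = 127.
Using row 4: 139 + 127 + 83 + 171 + ? → (4,3) = 615 − 520 = 95.
Using column 2: 155 + 151 + 127 + 103 + ? → (1,2) = 615 − 536 = 79.
Column 3: 167 + 143 + 119 + 95 + ? = 615, so (5,3) = 91.
Row 1 needs 615; the known cells sum to 480, so (1,4) = 135.
From row 5, 615 − (115 + 103 + 91 + 147) gives (5,4) = 159.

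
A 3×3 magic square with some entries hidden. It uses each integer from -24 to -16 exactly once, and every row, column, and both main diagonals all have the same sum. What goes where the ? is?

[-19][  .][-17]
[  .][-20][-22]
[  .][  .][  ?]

-21

The entries are -24 through -16, which sum to -180, so each line sums to -180/3 = -60.
Row 1: -19 + (-17) + ? = -60, so (1,2) = -24.
Row 2: -20 + (-22) + ? = -60, so (2,1) = -18.
Using column 1: -19 + (-18) + ? → (3,1) = -60 − (-37) = -23.
Column 2: -24 + (-20) + ? = -60, so (3,2) = -16.
The remaining cell in column 3 is (3,3) = -60 − (-39) = -21.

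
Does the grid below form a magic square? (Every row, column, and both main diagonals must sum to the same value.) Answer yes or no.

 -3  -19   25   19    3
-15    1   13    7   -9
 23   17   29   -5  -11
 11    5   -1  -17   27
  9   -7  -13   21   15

No — row 1 sums to 25 but column 2 sums to -3.

Row 1: -3 + (-19) + 25 + 19 + 3 = 25.
Row 2: -15 + 1 + 13 + 7 + (-9) = -3.
Row 3: 23 + 17 + 29 + (-5) + (-11) = 53.
Row 4: 11 + 5 + (-1) + (-17) + 27 = 25.
Row 5: 9 + (-7) + (-13) + 21 + 15 = 25.
Column 1: -3 + (-15) + 23 + 11 + 9 = 25.
Column 2: -19 + 1 + 17 + 5 + (-7) = -3.
Column 3: 25 + 13 + 29 + (-1) + (-13) = 53.
Column 4: 19 + 7 + (-5) + (-17) + 21 = 25.
Column 5: 3 + (-9) + (-11) + 27 + 15 = 25.
Main diagonal: -3 + 1 + 29 + (-17) + 15 = 25.
Anti-diagonal: 3 + 7 + 29 + 5 + 9 = 53.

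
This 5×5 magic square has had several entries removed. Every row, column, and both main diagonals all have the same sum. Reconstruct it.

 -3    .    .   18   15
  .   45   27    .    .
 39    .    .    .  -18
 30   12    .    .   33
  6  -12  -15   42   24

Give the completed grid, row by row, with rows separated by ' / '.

Row 5 is already complete: 6 + -12 + -15 + 42 + 24 = 45, so that is the magic constant.
Column 1 must total 45; the given cells sum to 72, so (2,1) = -27.
Using column 5: 15 + (-18) + 33 + 24 + ? → (2,5) = 45 − 54 = -9.
Row 2: -27 + 45 + 27 + (-9) + ? = 45, so (2,4) = 9.
From anti-diagonal, 45 − (15 + 9 + 12 + 6) gives (3,3) = 3.
Using main diagonal: -3 + 45 + 3 + 24 + ? → (4,4) = 45 − 69 = -24.
Using row 4: 30 + 12 + (-24) + 33 + ? → (4,3) = 45 − 51 = -6.
Column 3: 27 + 3 + (-6) + (-15) + ? = 45, so (1,3) = 36.
Column 4 needs 45; the known cells sum to 45, so (3,4) = 0.
Using row 1: -3 + 36 + 18 + 15 + ? → (1,2) = 45 − 66 = -21.
Using row 3: 39 + 3 + 0 + (-18) + ? → (3,2) = 45 − 24 = 21.

-3 -21 36 18 15 / -27 45 27 9 -9 / 39 21 3 0 -18 / 30 12 -6 -24 33 / 6 -12 -15 42 24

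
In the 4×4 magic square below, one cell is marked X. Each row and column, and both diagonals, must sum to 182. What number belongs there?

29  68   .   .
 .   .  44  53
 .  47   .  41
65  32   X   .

23

Using column 2: 68 + 47 + 32 + ? → (2,2) = 182 − 147 = 35.
Anti-diagonal needs 182; the known cells sum to 156, so (1,4) = 26.
Row 1 must total 182; the given cells sum to 123, so (1,3) = 59.
Row 2 must total 182; the given cells sum to 132, so (2,1) = 50.
From column 1, 182 − (29 + 50 + 65) gives (3,1) = 38.
The remaining cell in column 4 is (4,4) = 182 − 120 = 62.
Using main diagonal: 29 + 35 + 62 + ? → (3,3) = 182 − 126 = 56.
Row 4 needs 182; the known cells sum to 159, so (4,3) = 23.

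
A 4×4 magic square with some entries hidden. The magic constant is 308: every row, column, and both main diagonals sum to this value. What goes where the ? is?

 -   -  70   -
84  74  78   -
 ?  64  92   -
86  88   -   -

62

The remaining cell in row 2 is (2,4) = 308 − 236 = 72.
Column 2: 74 + 64 + 88 + ? = 308, so (1,2) = 82.
Column 3 must total 308; the given cells sum to 240, so (4,3) = 68.
Using anti-diagonal: 78 + 64 + 86 + ? → (1,4) = 308 − 228 = 80.
Using row 1: 82 + 70 + 80 + ? → (1,1) = 308 − 232 = 76.
Using row 4: 86 + 88 + 68 + ? → (4,4) = 308 − 242 = 66.
Column 1 must total 308; the given cells sum to 246, so (3,1) = 62.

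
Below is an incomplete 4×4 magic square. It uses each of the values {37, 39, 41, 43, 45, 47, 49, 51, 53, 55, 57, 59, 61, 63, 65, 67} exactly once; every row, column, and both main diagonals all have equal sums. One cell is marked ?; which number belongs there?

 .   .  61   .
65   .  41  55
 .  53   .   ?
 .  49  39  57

45

The 16 entries sum to 832, so each line sums to 832/4 = 208.
Row 2 needs 208; the known cells sum to 161, so (2,2) = 47.
Row 4 needs 208; the known cells sum to 145, so (4,1) = 63.
Column 2 must total 208; the given cells sum to 149, so (1,2) = 59.
Column 3 must total 208; the given cells sum to 141, so (3,3) = 67.
From main diagonal, 208 − (47 + 67 + 57) gives (1,1) = 37.
Using anti-diagonal: 41 + 53 + 63 + ? → (1,4) = 208 − 157 = 51.
Using column 1: 37 + 65 + 63 + ? → (3,1) = 208 − 165 = 43.
From column 4, 208 − (51 + 55 + 57) gives (3,4) = 45.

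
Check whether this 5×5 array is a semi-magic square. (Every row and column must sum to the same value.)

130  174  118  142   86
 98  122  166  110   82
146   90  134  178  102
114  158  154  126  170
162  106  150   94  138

No — row 2 sums to 578 but column 4 sums to 650.

Row 1: 130 + 174 + 118 + 142 + 86 = 650.
Row 2: 98 + 122 + 166 + 110 + 82 = 578.
Row 3: 146 + 90 + 134 + 178 + 102 = 650.
Row 4: 114 + 158 + 154 + 126 + 170 = 722.
Row 5: 162 + 106 + 150 + 94 + 138 = 650.
Column 1: 130 + 98 + 146 + 114 + 162 = 650.
Column 2: 174 + 122 + 90 + 158 + 106 = 650.
Column 3: 118 + 166 + 134 + 154 + 150 = 722.
Column 4: 142 + 110 + 178 + 126 + 94 = 650.
Column 5: 86 + 82 + 102 + 170 + 138 = 578.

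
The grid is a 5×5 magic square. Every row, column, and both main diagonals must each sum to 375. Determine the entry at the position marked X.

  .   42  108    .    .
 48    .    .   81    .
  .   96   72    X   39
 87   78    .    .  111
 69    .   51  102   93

63

Row 5 must total 375; the given cells sum to 315, so (5,2) = 60.
From column 2, 375 − (42 + 96 + 78 + 60) gives (2,2) = 99.
From anti-diagonal, 375 − (81 + 72 + 78 + 69) gives (1,5) = 75.
Column 5 needs 375; the known cells sum to 318, so (2,5) = 57.
The remaining cell in row 2 is (2,3) = 375 − 285 = 90.
Using column 3: 108 + 90 + 72 + 51 + ? → (4,3) = 375 − 321 = 54.
From row 4, 375 − (87 + 78 + 54 + 111) gives (4,4) = 45.
Main diagonal needs 375; the known cells sum to 309, so (1,1) = 66.
Row 1 needs 375; the known cells sum to 291, so (1,4) = 84.
From column 1, 375 − (66 + 48 + 87 + 69) gives (3,1) = 105.
Column 4 needs 375; the known cells sum to 312, so (3,4) = 63.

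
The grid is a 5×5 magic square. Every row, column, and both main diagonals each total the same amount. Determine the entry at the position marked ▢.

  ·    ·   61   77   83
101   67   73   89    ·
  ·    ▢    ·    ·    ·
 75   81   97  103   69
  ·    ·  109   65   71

79

Row 4 is complete and sums to 425; that is the magic constant.
The remaining cell in row 2 is (2,5) = 425 − 330 = 95.
From column 3, 425 − (61 + 73 + 97 + 109) gives (3,3) = 85.
Column 4: 77 + 89 + 103 + 65 + ? = 425, so (3,4) = 91.
Column 5 must total 425; the given cells sum to 318, so (3,5) = 107.
Using main diagonal: 67 + 85 + 103 + 71 + ? → (1,1) = 425 − 326 = 99.
The remaining cell in anti-diagonal is (5,1) = 425 − 338 = 87.
The remaining cell in row 1 is (1,2) = 425 − 320 = 105.
The remaining cell in row 5 is (5,2) = 425 − 332 = 93.
Column 1 must total 425; the given cells sum to 362, so (3,1) = 63.
Column 2 must total 425; the given cells sum to 346, so (3,2) = 79.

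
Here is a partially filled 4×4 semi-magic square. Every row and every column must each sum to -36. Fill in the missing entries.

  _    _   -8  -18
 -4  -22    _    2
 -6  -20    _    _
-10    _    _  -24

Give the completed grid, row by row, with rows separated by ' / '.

-16 6 -8 -18 / -4 -22 -12 2 / -6 -20 -14 4 / -10 0 -2 -24

Row 2 needs -36; the known cells sum to -24, so (2,3) = -12.
Using column 1: -4 + (-6) + (-10) + ? → (1,1) = -36 − (-20) = -16.
Column 4 must total -36; the given cells sum to -40, so (3,4) = 4.
Row 1 needs -36; the known cells sum to -42, so (1,2) = 6.
From row 3, -36 − (-6 + (-20) + 4) gives (3,3) = -14.
Column 2: 6 + (-22) + (-20) + ? = -36, so (4,2) = 0.
Column 3 needs -36; the known cells sum to -34, so (4,3) = -2.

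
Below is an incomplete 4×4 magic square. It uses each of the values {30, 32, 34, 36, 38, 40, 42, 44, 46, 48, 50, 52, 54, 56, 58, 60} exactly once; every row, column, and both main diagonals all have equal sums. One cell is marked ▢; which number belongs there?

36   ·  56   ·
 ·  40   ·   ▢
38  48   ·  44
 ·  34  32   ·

52

The 16 entries sum to 720, so each line sums to 720/4 = 180.
Row 3: 38 + 48 + 44 + ? = 180, so (3,3) = 50.
Using column 2: 40 + 48 + 34 + ? → (1,2) = 180 − 122 = 58.
Using column 3: 56 + 50 + 32 + ? → (2,3) = 180 − 138 = 42.
Main diagonal: 36 + 40 + 50 + ? = 180, so (4,4) = 54.
Row 1: 36 + 58 + 56 + ? = 180, so (1,4) = 30.
Row 4 must total 180; the given cells sum to 120, so (4,1) = 60.
Column 1 needs 180; the known cells sum to 134, so (2,1) = 46.
The remaining cell in column 4 is (2,4) = 180 − 128 = 52.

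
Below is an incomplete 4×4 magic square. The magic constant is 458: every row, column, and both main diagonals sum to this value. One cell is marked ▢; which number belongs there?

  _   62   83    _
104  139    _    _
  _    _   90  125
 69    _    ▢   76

The remaining cell in main diagonal is (1,1) = 458 − 305 = 153.
From row 1, 458 − (153 + 62 + 83) gives (1,4) = 160.
Using column 1: 153 + 104 + 69 + ? → (3,1) = 458 − 326 = 132.
Column 4 needs 458; the known cells sum to 361, so (2,4) = 97.
The remaining cell in row 2 is (2,3) = 458 − 340 = 118.
Using row 3: 132 + 90 + 125 + ? → (3,2) = 458 − 347 = 111.
Column 2 needs 458; the known cells sum to 312, so (4,2) = 146.
Column 3 needs 458; the known cells sum to 291, so (4,3) = 167.

167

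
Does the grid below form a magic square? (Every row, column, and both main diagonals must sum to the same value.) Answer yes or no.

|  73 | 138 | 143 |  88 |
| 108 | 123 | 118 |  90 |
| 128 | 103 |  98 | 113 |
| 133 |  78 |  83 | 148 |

Row 1: 73 + 138 + 143 + 88 = 442.
Row 2: 108 + 123 + 118 + 90 = 439.
Row 3: 128 + 103 + 98 + 113 = 442.
Row 4: 133 + 78 + 83 + 148 = 442.
Column 1: 73 + 108 + 128 + 133 = 442.
Column 2: 138 + 123 + 103 + 78 = 442.
Column 3: 143 + 118 + 98 + 83 = 442.
Column 4: 88 + 90 + 113 + 148 = 439.
Main diagonal: 73 + 123 + 98 + 148 = 442.
Anti-diagonal: 88 + 118 + 103 + 133 = 442.

No — column 2 sums to 442 but column 4 sums to 439.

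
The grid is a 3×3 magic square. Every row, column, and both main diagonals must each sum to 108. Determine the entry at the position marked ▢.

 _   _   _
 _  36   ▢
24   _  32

28

Row 3 must total 108; the given cells sum to 56, so (3,2) = 52.
Column 2 needs 108; the known cells sum to 88, so (1,2) = 20.
Main diagonal needs 108; the known cells sum to 68, so (1,1) = 40.
Anti-diagonal must total 108; the given cells sum to 60, so (1,3) = 48.
The remaining cell in column 1 is (2,1) = 108 − 64 = 44.
From column 3, 108 − (48 + 32) gives (2,3) = 28.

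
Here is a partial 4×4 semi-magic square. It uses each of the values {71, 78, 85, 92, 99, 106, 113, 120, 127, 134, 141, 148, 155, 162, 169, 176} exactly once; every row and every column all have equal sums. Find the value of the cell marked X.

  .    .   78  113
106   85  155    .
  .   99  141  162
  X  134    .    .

The 16 entries sum to 1976, so each line sums to 1976/4 = 494.
Row 2 must total 494; the given cells sum to 346, so (2,4) = 148.
Using row 3: 99 + 141 + 162 + ? → (3,1) = 494 − 402 = 92.
The remaining cell in column 2 is (1,2) = 494 − 318 = 176.
Column 3 must total 494; the given cells sum to 374, so (4,3) = 120.
Column 4 must total 494; the given cells sum to 423, so (4,4) = 71.
Row 1 must total 494; the given cells sum to 367, so (1,1) = 127.
Row 4 must total 494; the given cells sum to 325, so (4,1) = 169.

169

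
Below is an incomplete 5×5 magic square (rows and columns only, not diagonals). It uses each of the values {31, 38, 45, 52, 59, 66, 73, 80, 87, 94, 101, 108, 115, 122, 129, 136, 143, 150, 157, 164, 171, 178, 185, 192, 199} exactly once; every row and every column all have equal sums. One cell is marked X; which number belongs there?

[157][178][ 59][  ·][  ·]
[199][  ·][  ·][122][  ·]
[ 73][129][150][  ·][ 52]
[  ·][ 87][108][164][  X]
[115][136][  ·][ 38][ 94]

185

The 25 entries sum to 2875, so each line sums to 2875/5 = 575.
Row 3: 73 + 129 + 150 + 52 + ? = 575, so (3,4) = 171.
Row 5 needs 575; the known cells sum to 383, so (5,3) = 192.
The remaining cell in column 1 is (4,1) = 575 − 544 = 31.
Column 2: 178 + 129 + 87 + 136 + ? = 575, so (2,2) = 45.
The remaining cell in column 3 is (2,3) = 575 − 509 = 66.
Column 4 needs 575; the known cells sum to 495, so (1,4) = 80.
Row 1 needs 575; the known cells sum to 474, so (1,5) = 101.
Row 2 needs 575; the known cells sum to 432, so (2,5) = 143.
Row 4: 31 + 87 + 108 + 164 + ? = 575, so (4,5) = 185.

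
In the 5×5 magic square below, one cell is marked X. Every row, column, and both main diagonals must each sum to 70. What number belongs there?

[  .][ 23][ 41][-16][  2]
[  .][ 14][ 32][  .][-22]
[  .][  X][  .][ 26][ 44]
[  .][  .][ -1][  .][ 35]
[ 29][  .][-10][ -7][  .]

5

From row 1, 70 − (23 + 41 + (-16) + 2) gives (1,1) = 20.
Column 3: 41 + 32 + (-1) + (-10) + ? = 70, so (3,3) = 8.
From column 5, 70 − (2 + (-22) + 44 + 35) gives (5,5) = 11.
Main diagonal: 20 + 14 + 8 + 11 + ? = 70, so (4,4) = 17.
Row 5 needs 70; the known cells sum to 23, so (5,2) = 47.
The remaining cell in column 4 is (2,4) = 70 − 20 = 50.
From anti-diagonal, 70 − (2 + 50 + 8 + 29) gives (4,2) = -19.
Row 2: 14 + 32 + 50 + (-22) + ? = 70, so (2,1) = -4.
From row 4, 70 − (-19 + (-1) + 17 + 35) gives (4,1) = 38.
Using column 1: 20 + (-4) + 38 + 29 + ? → (3,1) = 70 − 83 = -13.
Column 2: 23 + 14 + (-19) + 47 + ? = 70, so (3,2) = 5.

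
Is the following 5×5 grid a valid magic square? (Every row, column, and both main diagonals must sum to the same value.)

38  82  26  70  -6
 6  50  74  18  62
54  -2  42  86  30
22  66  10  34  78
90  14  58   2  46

Yes

Row 1: 38 + 82 + 26 + 70 + (-6) = 210.
Row 2: 6 + 50 + 74 + 18 + 62 = 210.
Row 3: 54 + (-2) + 42 + 86 + 30 = 210.
Row 4: 22 + 66 + 10 + 34 + 78 = 210.
Row 5: 90 + 14 + 58 + 2 + 46 = 210.
Column 1: 38 + 6 + 54 + 22 + 90 = 210.
Column 2: 82 + 50 + (-2) + 66 + 14 = 210.
Column 3: 26 + 74 + 42 + 10 + 58 = 210.
Column 4: 70 + 18 + 86 + 34 + 2 = 210.
Column 5: -6 + 62 + 30 + 78 + 46 = 210.
Main diagonal: 38 + 50 + 42 + 34 + 46 = 210.
Anti-diagonal: -6 + 18 + 42 + 66 + 90 = 210.
All lines sum to 210.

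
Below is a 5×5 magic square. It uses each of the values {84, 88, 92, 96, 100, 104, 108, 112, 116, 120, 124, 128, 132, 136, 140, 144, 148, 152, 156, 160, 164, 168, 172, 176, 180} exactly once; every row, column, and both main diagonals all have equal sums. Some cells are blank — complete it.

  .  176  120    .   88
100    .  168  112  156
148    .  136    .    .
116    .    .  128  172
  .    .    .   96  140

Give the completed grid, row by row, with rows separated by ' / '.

132 176 120 144 88 / 100 124 168 112 156 / 148 92 136 180 104 / 116 160 84 128 172 / 164 108 152 96 140

The 25 entries sum to 3300, so each line sums to 3300/5 = 660.
The remaining cell in row 2 is (2,2) = 660 − 536 = 124.
Using column 5: 88 + 156 + 172 + 140 + ? → (3,5) = 660 − 556 = 104.
Main diagonal needs 660; the known cells sum to 528, so (1,1) = 132.
Row 1 must total 660; the given cells sum to 516, so (1,4) = 144.
From column 1, 660 − (132 + 100 + 148 + 116) gives (5,1) = 164.
Using column 4: 144 + 112 + 128 + 96 + ? → (3,4) = 660 − 480 = 180.
The remaining cell in anti-diagonal is (4,2) = 660 − 500 = 160.
From row 3, 660 − (148 + 136 + 180 + 104) gives (3,2) = 92.
From row 4, 660 − (116 + 160 + 128 + 172) gives (4,3) = 84.
Column 2: 176 + 124 + 92 + 160 + ? = 660, so (5,2) = 108.
Column 3: 120 + 168 + 136 + 84 + ? = 660, so (5,3) = 152.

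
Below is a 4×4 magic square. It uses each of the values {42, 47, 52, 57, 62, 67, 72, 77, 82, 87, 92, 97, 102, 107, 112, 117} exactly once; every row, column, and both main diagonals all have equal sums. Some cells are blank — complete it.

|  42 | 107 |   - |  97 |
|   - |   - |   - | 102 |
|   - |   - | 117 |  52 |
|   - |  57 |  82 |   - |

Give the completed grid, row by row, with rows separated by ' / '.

The 16 entries sum to 1272, so each line sums to 1272/4 = 318.
From row 1, 318 − (42 + 107 + 97) gives (1,3) = 72.
Column 3: 72 + 117 + 82 + ? = 318, so (2,3) = 47.
Column 4: 97 + 102 + 52 + ? = 318, so (4,4) = 67.
From main diagonal, 318 − (42 + 117 + 67) gives (2,2) = 92.
Using row 2: 92 + 47 + 102 + ? → (2,1) = 318 − 241 = 77.
Row 4 must total 318; the given cells sum to 206, so (4,1) = 112.
Using column 1: 42 + 77 + 112 + ? → (3,1) = 318 − 231 = 87.
The remaining cell in column 2 is (3,2) = 318 − 256 = 62.

42 107 72 97 / 77 92 47 102 / 87 62 117 52 / 112 57 82 67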